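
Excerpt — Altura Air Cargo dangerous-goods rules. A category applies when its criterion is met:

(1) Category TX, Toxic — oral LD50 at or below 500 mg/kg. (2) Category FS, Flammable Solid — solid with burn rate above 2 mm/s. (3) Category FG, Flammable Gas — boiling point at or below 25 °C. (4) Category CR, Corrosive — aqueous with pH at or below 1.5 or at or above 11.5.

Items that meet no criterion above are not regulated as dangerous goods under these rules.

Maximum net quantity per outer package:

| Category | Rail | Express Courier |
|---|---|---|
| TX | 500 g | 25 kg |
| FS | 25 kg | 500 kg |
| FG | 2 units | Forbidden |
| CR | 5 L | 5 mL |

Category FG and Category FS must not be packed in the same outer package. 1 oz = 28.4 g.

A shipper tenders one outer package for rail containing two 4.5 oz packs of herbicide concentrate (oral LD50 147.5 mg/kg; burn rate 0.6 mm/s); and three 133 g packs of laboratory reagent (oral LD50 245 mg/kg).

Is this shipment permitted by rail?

No

The herbicide concentrate has oral LD50 147.5 mg/kg, which is ≤ 500 mg/kg, so it is Category TX (Toxic).
With oral LD50 245 mg/kg (≤ 500 mg/kg), the laboratory reagent falls in Category TX.
Category TX net quantity: (two 4.5 oz packs = 255.6 g) + (three 133 g packs = 399 g) = 654.6 g.
654.6 g > 500 g (rail limit, Category TX) — over the limit.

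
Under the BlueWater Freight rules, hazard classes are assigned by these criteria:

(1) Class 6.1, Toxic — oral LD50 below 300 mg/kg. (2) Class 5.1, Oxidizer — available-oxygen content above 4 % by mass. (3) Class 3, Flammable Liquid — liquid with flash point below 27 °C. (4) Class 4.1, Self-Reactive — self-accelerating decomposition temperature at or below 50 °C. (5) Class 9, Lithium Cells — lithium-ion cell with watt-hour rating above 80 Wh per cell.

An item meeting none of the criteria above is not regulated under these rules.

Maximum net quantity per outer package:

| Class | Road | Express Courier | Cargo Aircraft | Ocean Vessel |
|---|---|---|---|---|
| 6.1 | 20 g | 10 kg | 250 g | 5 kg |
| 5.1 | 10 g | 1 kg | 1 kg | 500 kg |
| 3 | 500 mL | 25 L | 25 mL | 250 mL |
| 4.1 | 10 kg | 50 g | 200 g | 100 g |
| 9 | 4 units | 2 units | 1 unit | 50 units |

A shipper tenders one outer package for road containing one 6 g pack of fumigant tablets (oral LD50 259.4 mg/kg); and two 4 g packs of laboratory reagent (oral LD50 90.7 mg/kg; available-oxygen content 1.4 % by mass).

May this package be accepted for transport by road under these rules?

With oral LD50 259.4 mg/kg (< 300 mg/kg), the fumigant tablets fall in Class 6.1.
Laboratory reagent: oral LD50 90.7 mg/kg < 300 mg/kg → Class 6.1 (Toxic).
Total Class 6.1: 6 g + (two 4 g packs = 8 g) = 14 g.
That is within the Class 6.1 road limit of 20 g.

Yes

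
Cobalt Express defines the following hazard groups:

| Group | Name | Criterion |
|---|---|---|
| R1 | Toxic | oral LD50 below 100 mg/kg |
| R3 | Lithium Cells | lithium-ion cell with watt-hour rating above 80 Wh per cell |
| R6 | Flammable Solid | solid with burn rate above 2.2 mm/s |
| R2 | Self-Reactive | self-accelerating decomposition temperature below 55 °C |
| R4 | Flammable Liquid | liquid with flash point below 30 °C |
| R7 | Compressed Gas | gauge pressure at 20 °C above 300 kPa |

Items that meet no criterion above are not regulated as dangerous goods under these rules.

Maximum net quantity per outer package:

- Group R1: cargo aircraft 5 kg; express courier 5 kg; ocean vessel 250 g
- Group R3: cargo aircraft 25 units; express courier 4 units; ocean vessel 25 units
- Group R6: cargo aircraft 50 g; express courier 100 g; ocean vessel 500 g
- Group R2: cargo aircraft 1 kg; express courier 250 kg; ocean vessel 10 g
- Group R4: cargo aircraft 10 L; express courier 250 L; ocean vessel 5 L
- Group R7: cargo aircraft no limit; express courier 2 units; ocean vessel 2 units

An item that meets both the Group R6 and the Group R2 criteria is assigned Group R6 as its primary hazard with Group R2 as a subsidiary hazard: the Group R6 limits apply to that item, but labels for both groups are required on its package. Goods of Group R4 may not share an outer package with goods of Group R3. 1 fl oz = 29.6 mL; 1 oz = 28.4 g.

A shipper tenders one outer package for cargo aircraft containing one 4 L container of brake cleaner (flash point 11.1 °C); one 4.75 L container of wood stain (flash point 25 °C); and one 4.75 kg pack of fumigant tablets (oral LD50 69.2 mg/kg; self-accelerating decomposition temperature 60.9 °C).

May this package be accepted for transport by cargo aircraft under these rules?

Flash point 11.1 °C meets the Group R4 criterion (Flammable Liquid), so the brake cleaner is Group R4.
The wood stain has flash point 25 °C, which is < 30 °C, so it is Group R4 (Flammable Liquid).
Fumigant tablets: oral LD50 69.2 mg/kg < 100 mg/kg → Group R1 (Toxic).
Group R4 net quantity: 4 L + 4.75 L = 8.75 L.
8.75 L ≤ 10 L (cargo aircraft limit, Group R4) — within limit.
Group R1 quantity: 4.75 kg.
4.75 kg ≤ 5 kg (cargo aircraft limit, Group R1) — within limit.
The segregation rule (Group R4 with Group R3) does not apply to Group R4 with Group R1.
Every hazard group is within its cargo aircraft limit and no segregation rule is violated.

Yes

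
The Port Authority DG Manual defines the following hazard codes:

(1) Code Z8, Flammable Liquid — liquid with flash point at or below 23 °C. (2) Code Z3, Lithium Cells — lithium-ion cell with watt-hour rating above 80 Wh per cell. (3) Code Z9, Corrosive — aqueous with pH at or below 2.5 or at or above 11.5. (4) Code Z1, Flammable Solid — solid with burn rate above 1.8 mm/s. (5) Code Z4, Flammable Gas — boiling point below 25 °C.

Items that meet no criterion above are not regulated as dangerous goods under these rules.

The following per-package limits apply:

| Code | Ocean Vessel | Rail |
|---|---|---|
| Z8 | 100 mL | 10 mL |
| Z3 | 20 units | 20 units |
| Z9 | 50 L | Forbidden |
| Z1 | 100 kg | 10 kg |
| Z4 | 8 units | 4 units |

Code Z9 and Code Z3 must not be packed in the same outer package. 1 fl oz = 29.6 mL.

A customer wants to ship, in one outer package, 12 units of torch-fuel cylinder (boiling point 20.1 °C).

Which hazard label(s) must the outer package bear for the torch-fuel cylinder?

Code Z4

Torch-fuel cylinder: boiling point 20.1 °C < 25 °C → Code Z4 (Flammable Gas).
Only the Code Z4 label is required.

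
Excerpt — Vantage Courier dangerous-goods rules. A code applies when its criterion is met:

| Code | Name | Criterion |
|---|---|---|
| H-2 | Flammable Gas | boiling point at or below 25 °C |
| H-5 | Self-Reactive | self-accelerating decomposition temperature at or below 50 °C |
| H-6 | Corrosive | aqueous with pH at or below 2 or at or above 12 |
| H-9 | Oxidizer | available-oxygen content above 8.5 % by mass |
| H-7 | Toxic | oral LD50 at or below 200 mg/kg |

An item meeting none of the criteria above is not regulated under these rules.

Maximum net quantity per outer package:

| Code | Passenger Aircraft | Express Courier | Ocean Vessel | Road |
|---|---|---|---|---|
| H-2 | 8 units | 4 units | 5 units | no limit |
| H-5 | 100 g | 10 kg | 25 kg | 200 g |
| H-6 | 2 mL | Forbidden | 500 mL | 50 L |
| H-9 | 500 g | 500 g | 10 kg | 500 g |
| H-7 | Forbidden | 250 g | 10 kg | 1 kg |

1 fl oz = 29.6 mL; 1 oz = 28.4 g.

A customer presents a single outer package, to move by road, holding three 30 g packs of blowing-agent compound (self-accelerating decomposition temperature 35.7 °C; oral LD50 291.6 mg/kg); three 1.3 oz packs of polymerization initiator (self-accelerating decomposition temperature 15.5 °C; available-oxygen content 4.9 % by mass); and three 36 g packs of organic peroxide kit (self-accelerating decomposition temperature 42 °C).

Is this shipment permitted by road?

Self-accelerating decomposition temperature 35.7 °C meets the Code H-5 criterion (Self-Reactive), so the blowing-agent compound is Code H-5.
Self-accelerating decomposition temperature 15.5 °C meets the Code H-5 criterion (Self-Reactive), so the polymerization initiator is Code H-5.
With self-accelerating decomposition temperature 42 °C (≤ 50 °C), the organic peroxide kit falls in Code H-5.
Total Code H-5: (three 30 g packs = 90 g) + (three 1.3 oz packs = 110.76 g) + (three 36 g packs = 108 g) = 308.76 g.
That exceeds the Code H-5 road limit of 200 g.

No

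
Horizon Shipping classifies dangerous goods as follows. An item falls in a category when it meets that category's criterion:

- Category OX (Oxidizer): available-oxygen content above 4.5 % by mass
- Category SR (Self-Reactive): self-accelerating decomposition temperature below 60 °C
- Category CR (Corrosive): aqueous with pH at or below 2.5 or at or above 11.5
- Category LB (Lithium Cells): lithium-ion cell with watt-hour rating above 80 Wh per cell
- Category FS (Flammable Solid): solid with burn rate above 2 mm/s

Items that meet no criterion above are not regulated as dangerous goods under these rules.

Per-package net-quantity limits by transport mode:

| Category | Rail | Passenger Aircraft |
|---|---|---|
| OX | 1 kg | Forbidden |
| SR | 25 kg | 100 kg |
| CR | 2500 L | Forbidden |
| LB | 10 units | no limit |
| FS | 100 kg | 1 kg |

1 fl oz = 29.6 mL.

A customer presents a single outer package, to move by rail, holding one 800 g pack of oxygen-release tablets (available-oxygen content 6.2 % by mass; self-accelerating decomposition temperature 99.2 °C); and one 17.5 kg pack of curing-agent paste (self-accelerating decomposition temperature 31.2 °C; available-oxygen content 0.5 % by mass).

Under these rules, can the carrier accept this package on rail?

Yes

Available-oxygen content 6.2 % by mass meets the Category OX criterion (Oxidizer), so the oxygen-release tablets are Category OX.
Self-accelerating decomposition temperature 31.2 °C meets the Category SR criterion (Self-Reactive), so the curing-agent paste is Category SR.
Category SR quantity: 17.5 kg.
17.5 kg ≤ 25 kg (rail limit, Category SR) — within limit.
Category OX quantity: 800 g.
800 g is within the rail limit of 1 kg for Category OX.
Every hazard category is within its rail limit and no segregation rule is violated.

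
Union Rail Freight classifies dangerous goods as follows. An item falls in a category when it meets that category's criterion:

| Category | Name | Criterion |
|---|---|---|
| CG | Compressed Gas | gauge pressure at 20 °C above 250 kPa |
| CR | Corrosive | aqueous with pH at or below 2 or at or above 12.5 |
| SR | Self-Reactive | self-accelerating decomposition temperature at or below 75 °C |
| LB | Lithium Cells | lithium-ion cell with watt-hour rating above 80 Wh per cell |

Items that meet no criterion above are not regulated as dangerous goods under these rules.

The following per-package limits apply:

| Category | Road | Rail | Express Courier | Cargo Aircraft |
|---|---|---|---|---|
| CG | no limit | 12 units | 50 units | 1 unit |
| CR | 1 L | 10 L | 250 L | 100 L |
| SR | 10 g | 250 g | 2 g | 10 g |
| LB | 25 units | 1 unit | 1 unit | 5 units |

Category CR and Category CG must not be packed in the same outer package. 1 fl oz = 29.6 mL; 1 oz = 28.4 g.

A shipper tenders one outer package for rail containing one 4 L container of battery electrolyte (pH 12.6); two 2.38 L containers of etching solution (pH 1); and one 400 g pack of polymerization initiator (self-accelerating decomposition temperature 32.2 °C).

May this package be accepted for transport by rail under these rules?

The battery electrolyte has pH 12.6, which is ≥ 12.5, so it is Category CR (Corrosive).
Etching solution: pH 1 ≤ 2 → Category CR (Corrosive).
Self-accelerating decomposition temperature 32.2 °C meets the Category SR criterion (Self-Reactive), so the polymerization initiator is Category SR.
Category CR net quantity: 4 L + (two 2.38 L containers = 4.76 L) = 8.76 L.
8.76 L ≤ 10 L (rail limit, Category CR) — within limit.
Category SR quantity: 400 g.
400 g > 250 g (rail limit, Category SR) — over the limit.
The segregation rule (Category CR with Category CG) does not apply to Category CR with Category SR.

No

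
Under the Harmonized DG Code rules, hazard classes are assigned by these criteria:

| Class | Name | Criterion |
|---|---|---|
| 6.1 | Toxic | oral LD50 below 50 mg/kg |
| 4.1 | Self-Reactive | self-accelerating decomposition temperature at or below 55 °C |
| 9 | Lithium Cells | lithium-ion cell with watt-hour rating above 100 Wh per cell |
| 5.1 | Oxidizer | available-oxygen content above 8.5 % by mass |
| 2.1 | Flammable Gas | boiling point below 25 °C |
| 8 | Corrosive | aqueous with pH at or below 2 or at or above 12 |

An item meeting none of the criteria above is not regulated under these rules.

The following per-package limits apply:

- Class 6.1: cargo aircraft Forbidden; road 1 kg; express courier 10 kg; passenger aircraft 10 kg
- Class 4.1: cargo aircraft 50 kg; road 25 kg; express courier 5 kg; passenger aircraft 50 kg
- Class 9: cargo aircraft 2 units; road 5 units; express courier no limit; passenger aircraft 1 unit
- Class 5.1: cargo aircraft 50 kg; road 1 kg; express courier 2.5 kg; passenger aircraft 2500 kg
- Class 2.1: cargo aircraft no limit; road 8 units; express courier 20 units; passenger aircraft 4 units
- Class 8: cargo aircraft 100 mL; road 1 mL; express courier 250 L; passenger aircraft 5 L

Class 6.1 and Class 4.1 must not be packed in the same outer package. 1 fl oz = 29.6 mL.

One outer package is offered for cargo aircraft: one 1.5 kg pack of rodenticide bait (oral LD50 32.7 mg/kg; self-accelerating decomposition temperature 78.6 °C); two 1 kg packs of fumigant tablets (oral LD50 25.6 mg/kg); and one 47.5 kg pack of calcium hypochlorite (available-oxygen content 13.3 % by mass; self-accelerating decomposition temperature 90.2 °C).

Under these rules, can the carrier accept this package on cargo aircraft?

Rodenticide bait: oral LD50 32.7 mg/kg < 50 mg/kg → Class 6.1 (Toxic).
With oral LD50 25.6 mg/kg (< 50 mg/kg), the fumigant tablets fall in Class 6.1.
Available-oxygen content 13.3 % by mass meets the Class 5.1 criterion (Oxidizer), so the calcium hypochlorite is Class 5.1.
Class 6.1 net quantity: 1.5 kg + (two 1 kg packs = 2 kg) = 3.5 kg.
Class 6.1 is Forbidden by cargo aircraft.
Class 5.1 quantity: 47.5 kg.
47.5 kg ≤ 50 kg (cargo aircraft limit, Class 5.1) — within limit.
The segregation rule (Class 6.1 with Class 4.1) does not apply to Class 6.1 with Class 5.1.

No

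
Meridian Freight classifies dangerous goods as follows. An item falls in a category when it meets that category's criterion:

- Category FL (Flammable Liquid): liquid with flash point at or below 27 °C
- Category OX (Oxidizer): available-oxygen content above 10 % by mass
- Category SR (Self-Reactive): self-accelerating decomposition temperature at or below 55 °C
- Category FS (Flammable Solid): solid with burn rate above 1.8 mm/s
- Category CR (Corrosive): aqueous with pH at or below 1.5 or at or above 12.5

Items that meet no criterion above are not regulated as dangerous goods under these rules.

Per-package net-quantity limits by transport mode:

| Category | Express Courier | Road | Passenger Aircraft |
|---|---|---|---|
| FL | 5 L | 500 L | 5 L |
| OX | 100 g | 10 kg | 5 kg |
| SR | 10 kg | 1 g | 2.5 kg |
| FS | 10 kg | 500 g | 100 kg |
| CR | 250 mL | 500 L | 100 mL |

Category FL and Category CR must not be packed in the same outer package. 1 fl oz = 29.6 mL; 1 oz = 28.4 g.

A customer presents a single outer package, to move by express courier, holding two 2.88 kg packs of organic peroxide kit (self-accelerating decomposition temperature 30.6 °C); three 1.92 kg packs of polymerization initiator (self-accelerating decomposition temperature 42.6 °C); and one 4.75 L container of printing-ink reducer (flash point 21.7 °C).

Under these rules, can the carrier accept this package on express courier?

No

With self-accelerating decomposition temperature 30.6 °C (≤ 55 °C), the organic peroxide kit falls in Category SR.
The polymerization initiator has self-accelerating decomposition temperature 42.6 °C, which is ≤ 55 °C, so it is Category SR (Self-Reactive).
The printing-ink reducer has flash point 21.7 °C, which is ≤ 27 °C, so it is Category FL (Flammable Liquid).
Total Category SR: (two 2.88 kg packs = 5.76 kg) + (three 1.92 kg packs = 5.76 kg) = 11.52 kg.
11.52 kg exceeds the express courier limit of 10 kg for Category SR.
Category FL quantity: 4.75 L.
That is within the Category FL express courier limit of 5 L.
The segregation rule (Category FL with Category CR) does not apply to Category SR with Category FL.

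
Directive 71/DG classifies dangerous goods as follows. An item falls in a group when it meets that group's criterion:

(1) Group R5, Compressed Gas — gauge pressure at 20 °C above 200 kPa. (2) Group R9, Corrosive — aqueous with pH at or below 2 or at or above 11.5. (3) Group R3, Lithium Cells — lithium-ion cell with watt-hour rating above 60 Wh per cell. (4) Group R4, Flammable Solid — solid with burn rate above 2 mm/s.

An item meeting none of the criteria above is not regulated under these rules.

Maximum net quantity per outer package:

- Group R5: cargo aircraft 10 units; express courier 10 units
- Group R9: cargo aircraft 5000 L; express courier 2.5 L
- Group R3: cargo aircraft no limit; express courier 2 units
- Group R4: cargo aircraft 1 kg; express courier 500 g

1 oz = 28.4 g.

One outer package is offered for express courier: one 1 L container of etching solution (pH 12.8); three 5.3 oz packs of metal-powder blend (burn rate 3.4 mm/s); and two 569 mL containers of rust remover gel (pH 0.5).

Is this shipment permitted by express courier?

Yes

The etching solution has pH 12.8, which is ≥ 11.5, so it is Group R9 (Corrosive).
With burn rate 3.4 mm/s (> 2 mm/s), the metal-powder blend falls in Group R4.
The rust remover gel has pH 0.5, which is ≤ 2, so it is Group R9 (Corrosive).
Group R4 quantity: three 5.3 oz packs = 451.56 g.
451.56 g is within the express courier limit of 500 g for Group R4.
Group R9 net quantity: 1 L + (two 569 mL containers = 1.138 L) = 2.138 L.
That is within the Group R9 express courier limit of 2.5 L.
Every hazard group is within its express courier limit and no segregation rule is violated.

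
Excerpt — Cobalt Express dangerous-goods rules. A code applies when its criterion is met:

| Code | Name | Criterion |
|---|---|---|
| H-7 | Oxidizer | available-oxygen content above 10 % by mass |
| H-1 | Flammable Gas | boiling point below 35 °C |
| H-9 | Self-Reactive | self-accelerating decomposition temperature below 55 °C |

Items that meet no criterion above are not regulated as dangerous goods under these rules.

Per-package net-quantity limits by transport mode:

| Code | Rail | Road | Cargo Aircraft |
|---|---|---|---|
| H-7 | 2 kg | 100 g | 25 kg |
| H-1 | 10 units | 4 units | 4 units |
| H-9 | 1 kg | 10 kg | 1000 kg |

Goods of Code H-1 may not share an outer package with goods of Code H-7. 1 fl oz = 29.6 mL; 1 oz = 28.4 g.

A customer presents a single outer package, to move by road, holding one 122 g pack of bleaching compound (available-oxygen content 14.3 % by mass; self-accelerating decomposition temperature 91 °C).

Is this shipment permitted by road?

The bleaching compound has available-oxygen content 14.3 % by mass, which is > 10 % by mass, so it is Code H-7 (Oxidizer).
Code H-7 quantity: 122 g.
That exceeds the Code H-7 road limit of 100 g.

No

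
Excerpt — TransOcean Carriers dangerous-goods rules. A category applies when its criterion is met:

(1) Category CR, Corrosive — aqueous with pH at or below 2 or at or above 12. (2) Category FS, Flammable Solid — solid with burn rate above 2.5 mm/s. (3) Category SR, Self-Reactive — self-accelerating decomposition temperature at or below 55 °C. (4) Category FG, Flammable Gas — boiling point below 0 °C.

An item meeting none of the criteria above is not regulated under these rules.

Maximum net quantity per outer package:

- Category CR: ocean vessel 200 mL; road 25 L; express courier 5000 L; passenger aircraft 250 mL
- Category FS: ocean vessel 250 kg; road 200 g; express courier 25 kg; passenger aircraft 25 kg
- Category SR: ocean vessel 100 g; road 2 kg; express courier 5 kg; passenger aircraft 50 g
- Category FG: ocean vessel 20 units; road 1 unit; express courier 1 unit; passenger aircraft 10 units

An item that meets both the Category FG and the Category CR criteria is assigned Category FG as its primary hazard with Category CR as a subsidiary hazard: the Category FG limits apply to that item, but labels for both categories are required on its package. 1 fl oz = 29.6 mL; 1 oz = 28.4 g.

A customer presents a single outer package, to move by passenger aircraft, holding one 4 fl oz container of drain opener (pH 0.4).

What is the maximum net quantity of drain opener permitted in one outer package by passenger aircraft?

The drain opener has pH 0.4, which is ≤ 2, so it is Category CR (Corrosive).
The passenger aircraft limit for Category CR is 250 mL.

250 mL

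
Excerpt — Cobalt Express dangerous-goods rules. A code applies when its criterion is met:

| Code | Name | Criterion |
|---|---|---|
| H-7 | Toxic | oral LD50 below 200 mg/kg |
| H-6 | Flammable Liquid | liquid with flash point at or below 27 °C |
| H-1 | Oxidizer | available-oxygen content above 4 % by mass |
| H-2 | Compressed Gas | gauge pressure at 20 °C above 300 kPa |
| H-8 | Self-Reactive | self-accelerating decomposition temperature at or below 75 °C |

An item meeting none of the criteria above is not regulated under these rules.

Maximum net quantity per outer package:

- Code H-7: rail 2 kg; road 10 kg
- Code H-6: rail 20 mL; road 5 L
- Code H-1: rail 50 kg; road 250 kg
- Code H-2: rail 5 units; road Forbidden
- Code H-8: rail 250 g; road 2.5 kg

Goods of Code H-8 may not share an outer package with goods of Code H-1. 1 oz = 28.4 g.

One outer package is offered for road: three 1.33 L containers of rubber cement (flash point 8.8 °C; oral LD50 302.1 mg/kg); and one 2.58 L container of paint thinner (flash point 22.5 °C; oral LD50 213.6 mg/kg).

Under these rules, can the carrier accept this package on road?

No

Flash point 8.8 °C meets the Code H-6 criterion (Flammable Liquid), so the rubber cement is Code H-6.
Paint thinner: flash point 22.5 °C ≤ 27 °C → Code H-6 (Flammable Liquid).
Code H-6 net quantity: (three 1.33 L containers = 3.99 L) + 2.58 L = 6.57 L.
6.57 L exceeds the road limit of 5 L for Code H-6.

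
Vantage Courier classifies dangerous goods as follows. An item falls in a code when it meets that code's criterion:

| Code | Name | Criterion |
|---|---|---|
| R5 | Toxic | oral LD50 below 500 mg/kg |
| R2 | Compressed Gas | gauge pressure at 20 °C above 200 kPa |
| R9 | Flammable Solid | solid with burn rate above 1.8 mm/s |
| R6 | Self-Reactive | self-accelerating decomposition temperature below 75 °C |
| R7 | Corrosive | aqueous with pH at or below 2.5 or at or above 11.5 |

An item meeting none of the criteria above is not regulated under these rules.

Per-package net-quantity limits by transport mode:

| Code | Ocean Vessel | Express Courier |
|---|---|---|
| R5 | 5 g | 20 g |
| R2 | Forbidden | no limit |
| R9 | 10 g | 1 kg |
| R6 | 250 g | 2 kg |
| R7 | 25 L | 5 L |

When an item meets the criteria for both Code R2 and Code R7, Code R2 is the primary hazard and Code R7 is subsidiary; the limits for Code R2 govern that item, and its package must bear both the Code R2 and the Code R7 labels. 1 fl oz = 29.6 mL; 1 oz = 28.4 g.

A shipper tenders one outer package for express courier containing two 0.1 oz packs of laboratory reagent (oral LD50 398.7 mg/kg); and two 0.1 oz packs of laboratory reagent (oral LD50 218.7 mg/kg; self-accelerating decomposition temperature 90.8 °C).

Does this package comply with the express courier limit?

The laboratory reagent has oral LD50 398.7 mg/kg, which is < 500 mg/kg, so it is Code R5 (Toxic).
With oral LD50 218.7 mg/kg (< 500 mg/kg), the laboratory reagent falls in Code R5.
Code R5 net quantity: (two 0.1 oz packs = 5.68 g) + (two 0.1 oz packs = 5.68 g) = 11.36 g.
That is within the Code R5 express courier limit of 20 g.

Yes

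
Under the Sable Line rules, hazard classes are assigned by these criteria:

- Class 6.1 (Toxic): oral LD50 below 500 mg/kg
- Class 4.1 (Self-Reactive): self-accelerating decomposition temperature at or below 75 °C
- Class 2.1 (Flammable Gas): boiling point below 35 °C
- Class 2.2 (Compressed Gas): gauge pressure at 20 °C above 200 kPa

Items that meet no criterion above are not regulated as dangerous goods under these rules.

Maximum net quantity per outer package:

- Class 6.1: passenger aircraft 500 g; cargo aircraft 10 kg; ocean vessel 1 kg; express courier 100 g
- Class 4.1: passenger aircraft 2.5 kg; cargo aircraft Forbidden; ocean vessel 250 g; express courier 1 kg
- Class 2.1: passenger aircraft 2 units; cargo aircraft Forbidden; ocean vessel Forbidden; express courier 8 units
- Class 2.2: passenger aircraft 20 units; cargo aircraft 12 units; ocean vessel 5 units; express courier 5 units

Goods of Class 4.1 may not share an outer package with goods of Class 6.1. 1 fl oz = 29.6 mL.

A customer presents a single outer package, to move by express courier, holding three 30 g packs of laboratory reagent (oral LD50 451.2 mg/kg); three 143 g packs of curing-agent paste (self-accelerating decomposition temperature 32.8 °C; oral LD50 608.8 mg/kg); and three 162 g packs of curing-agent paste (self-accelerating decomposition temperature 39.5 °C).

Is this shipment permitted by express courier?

No

With oral LD50 451.2 mg/kg (< 500 mg/kg), the laboratory reagent falls in Class 6.1.
Curing-agent paste: self-accelerating decomposition temperature 32.8 °C ≤ 75 °C → Class 4.1 (Self-Reactive).
Self-accelerating decomposition temperature 39.5 °C meets the Class 4.1 criterion (Self-Reactive), so the curing-agent paste is Class 4.1.
Class 4.1 net quantity: (three 143 g packs = 429 g) + (three 162 g packs = 486 g) = 915 g.
915 g is within the express courier limit of 1 kg for Class 4.1.
Class 6.1 quantity: three 30 g packs = 90 g.
That is within the Class 6.1 express courier limit of 100 g.
Class 4.1 and Class 6.1 may not share an outer package.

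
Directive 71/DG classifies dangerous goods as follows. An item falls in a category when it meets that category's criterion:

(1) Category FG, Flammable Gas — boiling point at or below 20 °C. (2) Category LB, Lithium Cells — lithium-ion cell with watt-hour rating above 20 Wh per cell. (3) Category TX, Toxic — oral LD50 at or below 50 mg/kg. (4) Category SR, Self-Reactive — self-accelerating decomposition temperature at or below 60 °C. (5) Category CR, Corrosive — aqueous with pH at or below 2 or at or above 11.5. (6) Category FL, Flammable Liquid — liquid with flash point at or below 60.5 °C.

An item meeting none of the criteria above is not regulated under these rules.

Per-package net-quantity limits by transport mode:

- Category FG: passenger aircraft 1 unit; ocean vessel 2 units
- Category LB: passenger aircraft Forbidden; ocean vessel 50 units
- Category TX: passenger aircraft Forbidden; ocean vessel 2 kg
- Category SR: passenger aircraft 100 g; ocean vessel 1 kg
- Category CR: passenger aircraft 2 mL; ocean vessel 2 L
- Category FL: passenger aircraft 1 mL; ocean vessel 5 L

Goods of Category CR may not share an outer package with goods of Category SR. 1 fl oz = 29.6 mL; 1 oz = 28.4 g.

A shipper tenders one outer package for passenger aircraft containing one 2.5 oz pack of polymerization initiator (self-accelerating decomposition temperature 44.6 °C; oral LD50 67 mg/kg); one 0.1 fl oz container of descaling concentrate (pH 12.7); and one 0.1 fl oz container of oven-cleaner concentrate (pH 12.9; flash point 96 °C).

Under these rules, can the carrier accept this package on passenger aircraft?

No

Self-accelerating decomposition temperature 44.6 °C meets the Category SR criterion (Self-Reactive), so the polymerization initiator is Category SR.
pH 12.7 meets the Category CR criterion (Corrosive), so the descaling concentrate is Category CR.
The oven-cleaner concentrate has pH 12.9, which is ≥ 11.5, so it is Category CR (Corrosive).
Total Category CR: (one 0.1 fl oz container = 2.96 mL) + (one 0.1 fl oz container = 2.96 mL) = 5.92 mL.
5.92 mL > 2 mL (passenger aircraft limit, Category CR) — over the limit.
Category SR quantity: one 2.5 oz pack = 71 g.
That is within the Category SR passenger aircraft limit of 100 g.
Category CR and Category SR may not share an outer package.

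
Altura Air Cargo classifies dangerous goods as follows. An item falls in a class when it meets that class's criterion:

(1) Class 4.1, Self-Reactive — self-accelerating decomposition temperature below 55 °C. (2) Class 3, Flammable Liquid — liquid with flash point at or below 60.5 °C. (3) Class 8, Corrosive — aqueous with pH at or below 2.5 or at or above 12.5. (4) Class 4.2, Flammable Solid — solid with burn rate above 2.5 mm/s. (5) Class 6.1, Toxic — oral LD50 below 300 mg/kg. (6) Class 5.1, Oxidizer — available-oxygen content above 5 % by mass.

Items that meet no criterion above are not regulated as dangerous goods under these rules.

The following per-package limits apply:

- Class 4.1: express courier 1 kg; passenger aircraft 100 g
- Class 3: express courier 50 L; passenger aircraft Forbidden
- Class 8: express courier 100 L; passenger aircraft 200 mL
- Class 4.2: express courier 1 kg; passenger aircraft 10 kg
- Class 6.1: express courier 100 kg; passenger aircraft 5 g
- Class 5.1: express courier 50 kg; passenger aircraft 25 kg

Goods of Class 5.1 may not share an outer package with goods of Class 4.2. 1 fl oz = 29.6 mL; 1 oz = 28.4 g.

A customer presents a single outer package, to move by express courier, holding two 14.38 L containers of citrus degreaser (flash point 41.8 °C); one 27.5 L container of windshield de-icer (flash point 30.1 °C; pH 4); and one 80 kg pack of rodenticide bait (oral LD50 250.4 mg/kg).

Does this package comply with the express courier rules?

Citrus degreaser: flash point 41.8 °C ≤ 60.5 °C → Class 3 (Flammable Liquid).
With flash point 30.1 °C (≤ 60.5 °C), the windshield de-icer falls in Class 3.
With oral LD50 250.4 mg/kg (< 300 mg/kg), the rodenticide bait falls in Class 6.1.
Total Class 3: (two 14.38 L containers = 28.76 L) + 27.5 L = 56.26 L.
56.26 L exceeds the express courier limit of 50 L for Class 3.
Class 6.1 quantity: 80 kg.
80 kg is within the express courier limit of 100 kg for Class 6.1.
The segregation rule (Class 5.1 with Class 4.2) does not apply to Class 3 with Class 6.1.

No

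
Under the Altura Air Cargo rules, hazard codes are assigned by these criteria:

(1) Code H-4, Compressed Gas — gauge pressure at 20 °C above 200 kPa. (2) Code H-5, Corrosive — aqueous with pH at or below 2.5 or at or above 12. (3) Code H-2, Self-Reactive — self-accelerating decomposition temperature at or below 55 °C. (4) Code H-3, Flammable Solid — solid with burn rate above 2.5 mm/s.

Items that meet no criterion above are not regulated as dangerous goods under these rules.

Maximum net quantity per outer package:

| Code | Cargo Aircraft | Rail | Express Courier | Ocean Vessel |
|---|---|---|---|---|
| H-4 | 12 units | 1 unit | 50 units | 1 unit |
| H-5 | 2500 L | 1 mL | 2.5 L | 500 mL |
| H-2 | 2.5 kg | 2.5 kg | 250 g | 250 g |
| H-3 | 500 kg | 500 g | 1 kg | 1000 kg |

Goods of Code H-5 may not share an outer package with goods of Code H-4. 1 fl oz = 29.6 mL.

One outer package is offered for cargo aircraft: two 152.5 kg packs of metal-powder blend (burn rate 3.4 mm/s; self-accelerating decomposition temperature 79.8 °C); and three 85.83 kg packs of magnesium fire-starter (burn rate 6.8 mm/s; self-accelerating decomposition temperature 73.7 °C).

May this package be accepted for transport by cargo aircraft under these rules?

No

The metal-powder blend has burn rate 3.4 mm/s, which is > 2.5 mm/s, so it is Code H-3 (Flammable Solid).
Burn rate 6.8 mm/s meets the Code H-3 criterion (Flammable Solid), so the magnesium fire-starter is Code H-3.
Total Code H-3: (two 152.5 kg packs = 305 kg) + (three 85.83 kg packs = 257.49 kg) = 562.49 kg.
562.49 kg exceeds the cargo aircraft limit of 500 kg for Code H-3.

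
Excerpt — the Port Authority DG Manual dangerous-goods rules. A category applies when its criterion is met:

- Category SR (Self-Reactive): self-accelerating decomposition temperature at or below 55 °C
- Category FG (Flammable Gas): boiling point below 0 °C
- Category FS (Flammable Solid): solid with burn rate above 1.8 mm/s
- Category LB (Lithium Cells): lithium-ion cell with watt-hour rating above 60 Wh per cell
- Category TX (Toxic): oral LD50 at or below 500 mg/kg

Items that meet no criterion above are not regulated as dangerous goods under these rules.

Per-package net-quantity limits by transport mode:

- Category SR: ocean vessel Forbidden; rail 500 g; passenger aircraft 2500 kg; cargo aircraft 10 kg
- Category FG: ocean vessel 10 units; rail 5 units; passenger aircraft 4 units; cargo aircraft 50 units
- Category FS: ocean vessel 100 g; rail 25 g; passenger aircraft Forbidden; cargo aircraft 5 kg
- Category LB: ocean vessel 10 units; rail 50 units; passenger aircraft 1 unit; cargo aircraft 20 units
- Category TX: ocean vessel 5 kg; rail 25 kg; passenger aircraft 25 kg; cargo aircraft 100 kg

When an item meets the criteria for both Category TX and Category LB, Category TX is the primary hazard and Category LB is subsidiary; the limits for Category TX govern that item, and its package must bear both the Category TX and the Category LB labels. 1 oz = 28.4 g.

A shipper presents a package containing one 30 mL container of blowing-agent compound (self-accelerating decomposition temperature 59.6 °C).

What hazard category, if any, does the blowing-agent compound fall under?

Not regulated

self-accelerating decomposition temperature 59.6 °C is not below 55 °C, so Category SR does not apply.
No criterion is met, so the item is not regulated.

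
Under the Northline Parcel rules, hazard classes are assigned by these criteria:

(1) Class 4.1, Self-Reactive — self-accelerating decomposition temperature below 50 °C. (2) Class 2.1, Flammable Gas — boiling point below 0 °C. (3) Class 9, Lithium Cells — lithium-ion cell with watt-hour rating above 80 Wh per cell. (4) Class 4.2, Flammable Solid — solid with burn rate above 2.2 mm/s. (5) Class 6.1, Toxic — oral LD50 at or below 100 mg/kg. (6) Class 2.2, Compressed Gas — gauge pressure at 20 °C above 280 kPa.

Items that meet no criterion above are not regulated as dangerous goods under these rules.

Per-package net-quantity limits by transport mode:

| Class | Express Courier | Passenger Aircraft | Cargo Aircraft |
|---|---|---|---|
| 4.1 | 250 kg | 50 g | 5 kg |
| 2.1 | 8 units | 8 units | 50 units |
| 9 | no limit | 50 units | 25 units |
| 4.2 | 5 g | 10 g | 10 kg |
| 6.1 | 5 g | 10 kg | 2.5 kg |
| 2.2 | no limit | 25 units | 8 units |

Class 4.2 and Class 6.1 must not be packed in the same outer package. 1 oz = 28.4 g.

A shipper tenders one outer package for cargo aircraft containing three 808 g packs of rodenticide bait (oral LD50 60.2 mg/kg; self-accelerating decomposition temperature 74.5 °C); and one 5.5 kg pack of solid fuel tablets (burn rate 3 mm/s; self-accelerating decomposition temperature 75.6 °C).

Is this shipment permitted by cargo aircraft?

No

With oral LD50 60.2 mg/kg (≤ 100 mg/kg), the rodenticide bait falls in Class 6.1.
Burn rate 3 mm/s meets the Class 4.2 criterion (Flammable Solid), so the solid fuel tablets are Class 4.2.
Class 4.2 quantity: 5.5 kg.
5.5 kg ≤ 10 kg (cargo aircraft limit, Class 4.2) — within limit.
Class 6.1 quantity: three 808 g packs = 2.424 kg.
2.424 kg ≤ 2.5 kg (cargo aircraft limit, Class 6.1) — within limit.
Class 4.2 and Class 6.1 may not share an outer package.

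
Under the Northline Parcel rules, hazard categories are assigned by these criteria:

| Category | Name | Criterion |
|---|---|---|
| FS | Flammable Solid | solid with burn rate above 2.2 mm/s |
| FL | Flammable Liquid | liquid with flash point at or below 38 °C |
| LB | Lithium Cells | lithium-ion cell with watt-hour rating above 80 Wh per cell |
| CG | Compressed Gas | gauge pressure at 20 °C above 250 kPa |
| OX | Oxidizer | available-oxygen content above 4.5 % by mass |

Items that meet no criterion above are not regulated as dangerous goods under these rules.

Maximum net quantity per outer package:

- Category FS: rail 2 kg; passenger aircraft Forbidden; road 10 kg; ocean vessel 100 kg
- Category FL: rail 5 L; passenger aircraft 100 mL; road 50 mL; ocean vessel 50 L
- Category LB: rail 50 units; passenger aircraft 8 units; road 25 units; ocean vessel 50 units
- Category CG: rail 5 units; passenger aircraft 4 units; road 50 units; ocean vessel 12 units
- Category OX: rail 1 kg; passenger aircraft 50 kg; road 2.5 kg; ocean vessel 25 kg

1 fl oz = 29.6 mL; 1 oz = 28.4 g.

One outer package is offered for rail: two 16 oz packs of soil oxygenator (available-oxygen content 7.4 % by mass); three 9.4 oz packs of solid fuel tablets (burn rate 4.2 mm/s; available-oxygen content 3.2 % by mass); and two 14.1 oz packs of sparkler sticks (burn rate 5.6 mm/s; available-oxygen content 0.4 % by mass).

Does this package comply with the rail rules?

Soil oxygenator: available-oxygen content 7.4 % by mass > 4.5 % by mass → Category OX (Oxidizer).
The solid fuel tablets have burn rate 4.2 mm/s, which is > 2.2 mm/s, so they are Category FS (Flammable Solid).
The sparkler sticks have burn rate 5.6 mm/s, which is > 2.2 mm/s, so they are Category FS (Flammable Solid).
Category OX quantity: two 16 oz packs = 908.8 g.
908.8 g ≤ 1 kg (rail limit, Category OX) — within limit.
Category FS net quantity: (three 9.4 oz packs = 800.88 g) + (two 14.1 oz packs = 800.88 g) = 1601.76 g.
1601.76 g is within the rail limit of 2 kg for Category FS.
Every hazard category is within its rail limit and no segregation rule is violated.

Yes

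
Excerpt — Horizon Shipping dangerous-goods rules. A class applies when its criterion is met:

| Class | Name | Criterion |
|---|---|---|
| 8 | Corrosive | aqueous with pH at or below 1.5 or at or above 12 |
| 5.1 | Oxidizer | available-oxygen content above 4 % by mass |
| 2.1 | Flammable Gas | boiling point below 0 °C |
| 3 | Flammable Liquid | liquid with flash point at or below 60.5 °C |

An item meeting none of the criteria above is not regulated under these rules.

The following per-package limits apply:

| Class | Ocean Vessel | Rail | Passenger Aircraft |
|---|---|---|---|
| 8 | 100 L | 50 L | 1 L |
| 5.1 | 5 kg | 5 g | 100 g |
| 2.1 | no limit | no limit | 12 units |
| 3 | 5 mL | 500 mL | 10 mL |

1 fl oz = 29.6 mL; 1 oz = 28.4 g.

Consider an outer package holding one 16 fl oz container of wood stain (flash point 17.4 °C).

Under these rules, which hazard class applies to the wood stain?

Class 3

Wood stain: flash point 17.4 °C ≤ 60.5 °C → Class 3 (Flammable Liquid).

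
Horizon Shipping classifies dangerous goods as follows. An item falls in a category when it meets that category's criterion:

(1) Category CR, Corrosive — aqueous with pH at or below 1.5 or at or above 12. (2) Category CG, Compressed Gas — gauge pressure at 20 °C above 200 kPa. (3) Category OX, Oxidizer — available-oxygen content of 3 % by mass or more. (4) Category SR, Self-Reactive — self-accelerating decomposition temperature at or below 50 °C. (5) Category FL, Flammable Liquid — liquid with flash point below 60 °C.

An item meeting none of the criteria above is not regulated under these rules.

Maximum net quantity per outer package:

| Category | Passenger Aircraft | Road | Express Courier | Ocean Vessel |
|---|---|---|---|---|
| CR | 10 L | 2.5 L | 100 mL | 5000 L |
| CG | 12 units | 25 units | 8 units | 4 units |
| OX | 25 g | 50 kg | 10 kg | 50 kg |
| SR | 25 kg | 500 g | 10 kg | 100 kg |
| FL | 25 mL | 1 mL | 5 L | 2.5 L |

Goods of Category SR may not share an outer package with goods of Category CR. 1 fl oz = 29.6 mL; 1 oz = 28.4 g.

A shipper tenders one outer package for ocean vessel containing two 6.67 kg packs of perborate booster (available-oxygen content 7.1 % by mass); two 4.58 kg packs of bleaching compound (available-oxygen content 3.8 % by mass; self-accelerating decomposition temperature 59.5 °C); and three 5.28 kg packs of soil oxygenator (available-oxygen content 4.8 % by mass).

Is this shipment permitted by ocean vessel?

Perborate booster: available-oxygen content 7.1 % by mass ≥ 3 % by mass → Category OX (Oxidizer).
Bleaching compound: available-oxygen content 3.8 % by mass ≥ 3 % by mass → Category OX (Oxidizer).
With available-oxygen content 4.8 % by mass (≥ 3 % by mass), the soil oxygenator falls in Category OX.
Category OX net quantity: (two 6.67 kg packs = 13.34 kg) + (two 4.58 kg packs = 9.16 kg) + (three 5.28 kg packs = 15.84 kg) = 38.34 kg.
That is within the Category OX ocean vessel limit of 50 kg.

Yes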